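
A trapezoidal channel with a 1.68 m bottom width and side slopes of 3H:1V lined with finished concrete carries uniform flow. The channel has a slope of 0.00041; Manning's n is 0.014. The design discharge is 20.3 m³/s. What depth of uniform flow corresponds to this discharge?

y_n = 1.89 m

Manning's equation rearranged: A R^(2/3) = nQ / (1·√S) = 0.014 × 20.3 / (√0.00041) = 14.04.
At y = 2.25 m: A R^(2/3) = 21.33 — too large.
At y = 1.38 m: A R^(2/3) = 6.757 — too small.
At y = 1.89 m: A R^(2/3) = 14.07 — matches.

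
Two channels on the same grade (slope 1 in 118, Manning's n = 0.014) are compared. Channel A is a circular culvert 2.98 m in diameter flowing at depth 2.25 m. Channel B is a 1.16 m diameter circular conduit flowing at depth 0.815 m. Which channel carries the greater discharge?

channel A

Channel A: For a circular section of diameter D = 2.98 m at depth y = 2.25 m, the central angle is θ = 2 arccos(1 − 2y/D) = 4.212 rad. Then A = (D²/8)(θ − sin θ) = 5.65 m² and P = Dθ/2 = 6.276 m. Hydraulic radius R = A/P = 5.65/6.276 = 0.9002 m. Q_A = (1/0.014)·5.65·0.9002^(2/3)·√0.008475 = 34.63 m³/s.
Channel B: For a circular section of diameter D = 1.16 m at depth y = 0.815 m, the central angle is θ = 2 arccos(1 − 2y/D) = 3.976 rad. Then A = (D²/8)(θ − sin θ) = 0.7934 m² and P = Dθ/2 = 2.306 m. Hydraulic radius R = A/P = 0.7934/2.306 = 0.344 m. Q_B = (1/0.014)·0.7934·0.344^(2/3)·√0.008475 = 2.561 m³/s.
Q_A = 34.63 m³/s vs Q_B = 2.561 m³/s, so channel A carries more.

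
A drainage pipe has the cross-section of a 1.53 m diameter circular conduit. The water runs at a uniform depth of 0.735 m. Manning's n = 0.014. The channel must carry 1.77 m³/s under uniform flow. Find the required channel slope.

For a circular section of diameter D = 1.53 m at depth y = 0.735 m, the central angle is θ = 2 arccos(1 − 2y/D) = 3.063 rad. Then A = (D²/8)(θ − sin θ) = 0.8734 m² and P = Dθ/2 = 2.343 m.
Hydraulic radius R = A/P = 0.8734/2.343 = 0.3727 m.
From Manning's equation, S = [nQ / (1 A R^(2/3))]² = [0.014 × 1.77 / (1 × 0.8734 × 0.3727^(2/3))]² = 0.003.

S = 0.003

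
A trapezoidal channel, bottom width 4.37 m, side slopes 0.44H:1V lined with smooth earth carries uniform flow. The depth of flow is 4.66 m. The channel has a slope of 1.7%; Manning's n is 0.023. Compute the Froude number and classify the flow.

supercritical

With bottom width b = 4.37 m and side slope z = 0.44: A = (b + zy)y = (4.37 + 0.44×4.66)×4.66 = 29.92 m²; P = b + 2y√(1+z²) = 4.37 + 2×4.66×1.093 = 14.55 m.
Hydraulic radius R = A/P = 29.92/14.55 = 2.056 m.
V = (1/n) R^(2/3) √S = (1/0.023) × 2.056^(2/3) × √0.017 = 9.166 m/s. Hydraulic depth D_h = A/T = 29.92/8.471 = 3.532 m.
Froude number Fr = V/√(g·D_h) = 9.166/√(9.81×3.532) = 1.56, which is greater than 1, so the flow is supercritical.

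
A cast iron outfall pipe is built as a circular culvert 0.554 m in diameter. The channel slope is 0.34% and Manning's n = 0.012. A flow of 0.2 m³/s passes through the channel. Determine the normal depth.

y_n = 0.321 m

Manning's equation rearranged: A R^(2/3) = nQ / (1·√S) = 0.012 × 0.2 / (√0.0034) = 0.04116.
Try y = 0.233 m: A R^(2/3) = 0.02382 — short.
Try y = 0.363 m: A R^(2/3) = 0.04937 — over.
Try y = 0.321 m: A R^(2/3) = 0.04107 — close enough.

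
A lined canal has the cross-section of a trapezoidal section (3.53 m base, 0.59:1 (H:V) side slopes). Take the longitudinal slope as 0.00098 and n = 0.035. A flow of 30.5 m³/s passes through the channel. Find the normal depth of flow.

y_n = 3.92 m

Manning's equation rearranged: A R^(2/3) = nQ / (1·√S) = 0.035 × 30.5 / (√0.00098) = 34.1.
At y = 2.93 m: A R^(2/3) = 20.11 — low.
At y = 3.92 m: A R^(2/3) = 34.05 — ≈ 34.1.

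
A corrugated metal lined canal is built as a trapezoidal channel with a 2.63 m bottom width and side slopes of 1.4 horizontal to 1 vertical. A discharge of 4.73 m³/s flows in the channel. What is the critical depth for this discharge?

At critical depth, Q² T / (g A³) = 1, i.e. A³/T = Q²/g = 4.73²/9.81 = 2.281.
At y = 0.765 m: A³/T = 4.756 — high.
At y = 0.616 m: A³/T = 2.286 — ≈ 2.281.

y_c = 0.616 m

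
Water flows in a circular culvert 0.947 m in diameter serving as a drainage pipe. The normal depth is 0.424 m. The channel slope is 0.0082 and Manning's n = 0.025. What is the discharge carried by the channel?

Q = 0.403 m³/s

For a circular section of diameter D = 0.947 m at depth y = 0.424 m, the central angle is θ = 2 arccos(1 − 2y/D) = 2.932 rad. Then A = (D²/8)(θ − sin θ) = 0.3054 m² and P = Dθ/2 = 1.388 m.
Hydraulic radius R = A/P = 0.3054/1.388 = 0.22 m.
Manning's equation: Q = (1/n) A R^(2/3) S^(1/2) = (1/0.025) × 0.3054 × 0.22^(2/3) × 0.0082^(1/2) = 0.403 m³/s.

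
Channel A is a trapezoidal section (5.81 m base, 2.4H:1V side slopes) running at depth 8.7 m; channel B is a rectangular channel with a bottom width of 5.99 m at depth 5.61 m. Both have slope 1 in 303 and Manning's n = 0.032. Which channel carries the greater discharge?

channel A

Channel A: With bottom width b = 5.81 m and side slope z = 2.4: A = (b + zy)y = (5.81 + 2.4×8.7)×8.7 = 232.2 m²; P = b + 2y√(1+z²) = 5.81 + 2×8.7×2.6 = 51.05 m. Hydraulic radius R = A/P = 232.2/51.05 = 4.549 m. Q_A = (1/0.032)·232.2·4.549^(2/3)·√0.0033 = 1144 m³/s.
Channel B: Flow area A = b·y = 5.99 × 5.61 = 33.6 m². Wetted perimeter P = b + 2y = 5.99 + 2×5.61 = 17.21 m. Hydraulic radius R = A/P = 33.6/17.21 = 1.953 m. Q_B = (1/0.032)·33.6·1.953^(2/3)·√0.0033 = 94.24 m³/s.
Q_A = 1144 m³/s vs Q_B = 94.24 m³/s, so channel A carries more.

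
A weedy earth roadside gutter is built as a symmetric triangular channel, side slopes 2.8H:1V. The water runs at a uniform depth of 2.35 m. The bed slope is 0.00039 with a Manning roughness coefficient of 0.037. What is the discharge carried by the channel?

Q = 8.83 m³/s

For a triangular section with side slope z = 2.8: A = zy² = 2.8×2.35² = 15.46 m²; P = 2y√(1+z²) = 2×2.35×2.973 = 13.97 m.
Hydraulic radius R = A/P = 15.46/13.97 = 1.107 m.
Manning's equation: Q = (1/n) A R^(2/3) S^(1/2) = (1/0.037) × 15.46 × 1.107^(2/3) × 0.00039^(1/2) = 8.83 m³/s.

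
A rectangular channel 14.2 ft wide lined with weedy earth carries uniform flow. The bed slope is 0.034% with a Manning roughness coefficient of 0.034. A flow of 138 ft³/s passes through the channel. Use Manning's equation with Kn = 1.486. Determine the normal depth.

Manning's equation rearranged: A R^(2/3) = nQ / (1.486·√S) = 0.034 × 138 / (1.486 × √0.00034) = 171.2.
Try y = 4.52 ft: A R^(2/3) = 126.3 — too small.
Try y = 6.29 ft: A R^(2/3) = 199.4 — too large.
Try y = 5.63 ft: A R^(2/3) = 171.4 — close enough.

y_n = 5.63 ft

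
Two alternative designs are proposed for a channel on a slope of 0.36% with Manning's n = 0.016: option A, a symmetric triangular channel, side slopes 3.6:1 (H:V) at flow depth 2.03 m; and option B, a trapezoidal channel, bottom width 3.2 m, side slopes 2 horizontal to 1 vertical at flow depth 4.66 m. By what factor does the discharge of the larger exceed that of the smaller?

7.21

Channel A: For a triangular section with side slope z = 3.6: A = zy² = 3.6×2.03² = 14.84 m²; P = 2y√(1+z²) = 2×2.03×3.736 = 15.17 m. Hydraulic radius R = A/P = 14.84/15.17 = 0.978 m. Q_A = (1/0.016)·14.84·0.978^(2/3)·√0.0036 = 54.81 m³/s.
Channel B: With bottom width b = 3.2 m and side slope z = 2: A = (b + zy)y = (3.2 + 2×4.66)×4.66 = 58.34 m²; P = b + 2y√(1+z²) = 3.2 + 2×4.66×2.236 = 24.04 m. Hydraulic radius R = A/P = 58.34/24.04 = 2.427 m. Q_B = (1/0.016)·58.34·2.427^(2/3)·√0.0036 = 395.1 m³/s.
The larger discharge is 395.1 m³/s and the smaller is 54.81 m³/s; the ratio is 7.21.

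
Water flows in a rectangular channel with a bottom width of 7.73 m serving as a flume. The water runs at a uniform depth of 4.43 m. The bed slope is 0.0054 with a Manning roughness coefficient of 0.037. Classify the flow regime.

subcritical

Flow area A = b·y = 7.73 × 4.43 = 34.24 m². Wetted perimeter P = b + 2y = 7.73 + 2×4.43 = 16.59 m.
Hydraulic radius R = A/P = 34.24/16.59 = 2.064 m.
V = (1/n) R^(2/3) √S = (1/0.037) × 2.064^(2/3) × √0.0054 = 3.22 m/s. Hydraulic depth D_h = A/T = 34.24/7.73 = 4.43 m.
Froude number Fr = V/√(g·D_h) = 3.22/√(9.81×4.43) = 0.488, which is less than 1, so the flow is subcritical.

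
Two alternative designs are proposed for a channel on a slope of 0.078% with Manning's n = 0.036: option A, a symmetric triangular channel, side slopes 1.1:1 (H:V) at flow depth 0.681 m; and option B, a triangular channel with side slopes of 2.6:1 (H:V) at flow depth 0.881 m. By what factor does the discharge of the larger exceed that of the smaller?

Channel A: For a triangular section with side slope z = 1.1: A = zy² = 1.1×0.681² = 0.5101 m²; P = 2y√(1+z²) = 2×0.681×1.487 = 2.025 m. Hydraulic radius R = A/P = 0.5101/2.025 = 0.2519 m. Q_A = (1/0.036)·0.5101·0.2519^(2/3)·√0.00078 = 0.1579 m³/s.
Channel B: For a triangular section with side slope z = 2.6: A = zy² = 2.6×0.881² = 2.018 m²; P = 2y√(1+z²) = 2×0.881×2.786 = 4.908 m. Hydraulic radius R = A/P = 2.018/4.908 = 0.4111 m. Q_B = (1/0.036)·2.018·0.4111^(2/3)·√0.00078 = 0.8656 m³/s.
The larger discharge is 0.8656 m³/s and the smaller is 0.1579 m³/s; the ratio is 5.48.

5.48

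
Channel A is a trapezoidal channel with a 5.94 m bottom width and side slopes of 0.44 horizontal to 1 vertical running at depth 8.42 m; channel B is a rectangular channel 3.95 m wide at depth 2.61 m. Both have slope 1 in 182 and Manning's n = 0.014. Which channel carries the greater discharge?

channel A

Channel A: With bottom width b = 5.94 m and side slope z = 0.44: A = (b + zy)y = (5.94 + 0.44×8.42)×8.42 = 81.21 m²; P = b + 2y√(1+z²) = 5.94 + 2×8.42×1.093 = 24.34 m. Hydraulic radius R = A/P = 81.21/24.34 = 3.337 m. Q_A = (1/0.014)·81.21·3.337^(2/3)·√0.005495 = 960.1 m³/s.
Channel B: Flow area A = b·y = 3.95 × 2.61 = 10.31 m². Wetted perimeter P = b + 2y = 3.95 + 2×2.61 = 9.17 m. Hydraulic radius R = A/P = 10.31/9.17 = 1.124 m. Q_B = (1/0.014)·10.31·1.124^(2/3)·√0.005495 = 59.02 m³/s.
Q_A = 960.1 m³/s vs Q_B = 59.02 m³/s, so channel A carries more.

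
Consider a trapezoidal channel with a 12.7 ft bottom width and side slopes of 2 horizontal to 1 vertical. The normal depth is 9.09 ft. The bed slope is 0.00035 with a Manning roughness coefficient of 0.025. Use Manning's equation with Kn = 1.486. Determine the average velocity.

With bottom width b = 12.7 ft and side slope z = 2: A = (b + zy)y = (12.7 + 2×9.09)×9.09 = 280.7 ft²; P = b + 2y√(1+z²) = 12.7 + 2×9.09×2.236 = 53.35 ft.
Hydraulic radius R = A/P = 280.7/53.35 = 5.261 ft.
From Manning's equation, V = (1.486/n) R^(2/3) S^(1/2) = (1.486/0.025) × 5.261^(2/3) × 0.00035^(1/2) = 3.36 ft/s.

V = 3.36 ft/s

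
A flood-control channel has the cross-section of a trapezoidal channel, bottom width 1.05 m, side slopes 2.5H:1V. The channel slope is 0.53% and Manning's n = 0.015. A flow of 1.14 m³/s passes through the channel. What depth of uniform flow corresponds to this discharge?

Manning's equation rearranged: A R^(2/3) = nQ / (1·√S) = 0.015 × 1.14 / (√0.0053) = 0.2349.
Try y = 0.382 m: A R^(2/3) = 0.3011 — high.
Try y = 0.28 m: A R^(2/3) = 0.1628 — low.
Try y = 0.337 m: A R^(2/3) = 0.2343 — matches.

y_n = 0.337 m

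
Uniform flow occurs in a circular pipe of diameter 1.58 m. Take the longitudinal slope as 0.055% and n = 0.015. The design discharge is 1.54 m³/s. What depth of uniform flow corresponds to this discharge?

y_n = 1.21 m

Manning's equation rearranged: A R^(2/3) = nQ / (1·√S) = 0.015 × 1.54 / (√0.00055) = 0.985.
At y = 1.31 m: A R^(2/3) = 1.066 — too large.
At y = 0.992 m: A R^(2/3) = 0.7592 — too small.
At y = 1.21 m: A R^(2/3) = 0.9856 — close enough.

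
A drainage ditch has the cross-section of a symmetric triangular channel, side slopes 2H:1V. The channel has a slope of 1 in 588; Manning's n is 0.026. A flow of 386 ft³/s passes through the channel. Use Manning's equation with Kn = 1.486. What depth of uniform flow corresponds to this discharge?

y_n = 6.38 ft

Manning's equation rearranged: A R^(2/3) = nQ / (1.486·√S) = 0.026 × 386 / (1.486 × √0.001701) = 163.8.
At y = 5.42 ft: A R^(2/3) = 106 — too small.
At y = 8.12 ft: A R^(2/3) = 311.5 — too large.
At y = 6.38 ft: A R^(2/3) = 163.8 — matches.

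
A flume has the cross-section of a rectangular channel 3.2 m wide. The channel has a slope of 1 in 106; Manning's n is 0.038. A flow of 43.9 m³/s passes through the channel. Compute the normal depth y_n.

Manning's equation rearranged: A R^(2/3) = nQ / (1·√S) = 0.038 × 43.9 / (√0.009434) = 17.18.
Try y = 3.96 m: A R^(2/3) = 13.83 — too small.
Try y = 5.8 m: A R^(2/3) = 21.58 — too large.
Try y = 4.76 m: A R^(2/3) = 17.18 — close enough.

y_n = 4.76 m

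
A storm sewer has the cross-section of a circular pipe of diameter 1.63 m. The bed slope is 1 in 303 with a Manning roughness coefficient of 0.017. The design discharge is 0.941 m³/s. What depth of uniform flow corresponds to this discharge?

y_n = 0.547 m

Manning's equation rearranged: A R^(2/3) = nQ / (1·√S) = 0.017 × 0.941 / (√0.0033) = 0.2785.
At y = 0.649 m: A R^(2/3) = 0.3833 — too large.
At y = 0.547 m: A R^(2/3) = 0.2785 — matches.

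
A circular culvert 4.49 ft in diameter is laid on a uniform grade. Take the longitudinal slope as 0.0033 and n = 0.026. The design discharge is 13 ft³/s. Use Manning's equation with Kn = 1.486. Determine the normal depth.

y_n = 1.47 ft

Manning's equation rearranged: A R^(2/3) = nQ / (1.486·√S) = 0.026 × 13 / (1.486 × √0.0033) = 3.96.
At y = 1.84 ft: A R^(2/3) = 6.023 — too large.
At y = 1.3 ft: A R^(2/3) = 3.126 — too small.
At y = 1.47 ft: A R^(2/3) = 3.962 — close enough.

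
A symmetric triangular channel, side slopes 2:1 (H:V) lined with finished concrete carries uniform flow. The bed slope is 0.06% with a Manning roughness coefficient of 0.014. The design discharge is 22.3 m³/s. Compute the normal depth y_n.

y_n = 2.45 m

Manning's equation rearranged: A R^(2/3) = nQ / (1·√S) = 0.014 × 22.3 / (√0.0006) = 12.75.
Try y = 2.85 m: A R^(2/3) = 19.1 — high.
Try y = 2.45 m: A R^(2/3) = 12.76 — close enough.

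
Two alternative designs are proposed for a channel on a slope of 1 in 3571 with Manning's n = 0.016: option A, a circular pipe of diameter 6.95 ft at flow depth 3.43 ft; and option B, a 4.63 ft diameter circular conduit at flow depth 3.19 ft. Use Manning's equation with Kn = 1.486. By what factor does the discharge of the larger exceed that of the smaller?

Channel A: For a circular section of diameter D = 6.95 ft at depth y = 3.43 ft, the central angle is θ = 2 arccos(1 − 2y/D) = 3.116 rad. Then A = (D²/8)(θ − sin θ) = 18.66 ft² and P = Dθ/2 = 10.83 ft. Hydraulic radius R = A/P = 18.66/10.83 = 1.723 ft. Q_A = (1.486/0.016)·18.66·1.723^(2/3)·√0.00028 = 41.67 ft³/s.
Channel B: For a circular section of diameter D = 4.63 ft at depth y = 3.19 ft, the central angle is θ = 2 arccos(1 − 2y/D) = 3.917 rad. Then A = (D²/8)(θ − sin θ) = 12.37 ft² and P = Dθ/2 = 9.067 ft. Hydraulic radius R = A/P = 12.37/9.067 = 1.364 ft. Q_B = (1.486/0.016)·12.37·1.364^(2/3)·√0.00028 = 23.65 ft³/s.
The larger discharge is 41.67 ft³/s and the smaller is 23.65 ft³/s; the ratio is 1.76.

1.76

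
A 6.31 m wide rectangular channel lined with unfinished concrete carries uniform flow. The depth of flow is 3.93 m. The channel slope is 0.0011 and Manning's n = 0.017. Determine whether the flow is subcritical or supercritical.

subcritical

Flow area A = b·y = 6.31 × 3.93 = 24.8 m². Wetted perimeter P = b + 2y = 6.31 + 2×3.93 = 14.17 m.
Hydraulic radius R = A/P = 24.8/14.17 = 1.75 m.
V = (1/n) R^(2/3) √S = (1/0.017) × 1.75^(2/3) × √0.0011 = 2.833 m/s. Hydraulic depth D_h = A/T = 24.8/6.31 = 3.93 m.
Froude number Fr = V/√(g·D_h) = 2.833/√(9.81×3.93) = 0.456, which is less than 1, so the flow is subcritical.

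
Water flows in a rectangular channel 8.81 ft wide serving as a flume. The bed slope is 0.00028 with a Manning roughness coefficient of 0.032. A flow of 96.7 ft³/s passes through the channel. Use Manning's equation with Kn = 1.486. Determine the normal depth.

Manning's equation rearranged: A R^(2/3) = nQ / (1.486·√S) = 0.032 × 96.7 / (1.486 × √0.00028) = 124.4.
Trying y = 8.41 ft: A R^(2/3) = 150.4 — over.
Trying y = 5.95 ft: A R^(2/3) = 97.36 — short.
Trying y = 7.22 ft: A R^(2/3) = 124.4 — matches.

y_n = 7.22 ft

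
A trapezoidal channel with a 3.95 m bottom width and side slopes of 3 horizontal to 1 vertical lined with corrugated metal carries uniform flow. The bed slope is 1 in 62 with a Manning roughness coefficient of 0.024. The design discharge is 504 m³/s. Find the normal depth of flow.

y_n = 3.8 m

Manning's equation rearranged: A R^(2/3) = nQ / (1·√S) = 0.024 × 504 / (√0.01613) = 95.24.
At y = 3.34 m: A R^(2/3) = 70.59 — too small.
At y = 3.8 m: A R^(2/3) = 95.18 — close enough.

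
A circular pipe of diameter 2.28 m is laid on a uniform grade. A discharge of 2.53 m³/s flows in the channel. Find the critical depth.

At critical depth, Q² T / (g A³) = 1, i.e. A³/T = Q²/g = 2.53²/9.81 = 0.6525.
At y = 0.565 m: A³/T = 0.2489 — short.
At y = 0.826 m: A³/T = 1.085 — over.
At y = 0.724 m: A³/T = 0.652 — close enough.

y_c = 0.724 m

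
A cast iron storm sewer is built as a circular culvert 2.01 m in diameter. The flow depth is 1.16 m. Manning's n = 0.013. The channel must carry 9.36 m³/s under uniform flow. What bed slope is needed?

S = 0.0092

For a circular section of diameter D = 2.01 m at depth y = 1.16 m, the central angle is θ = 2 arccos(1 − 2y/D) = 3.451 rad. Then A = (D²/8)(θ − sin θ) = 1.897 m² and P = Dθ/2 = 3.469 m.
Hydraulic radius R = A/P = 1.897/3.469 = 0.5469 m.
From Manning's equation, S = [nQ / (1 A R^(2/3))]² = [0.013 × 9.36 / (1 × 1.897 × 0.5469^(2/3))]² = 0.0092.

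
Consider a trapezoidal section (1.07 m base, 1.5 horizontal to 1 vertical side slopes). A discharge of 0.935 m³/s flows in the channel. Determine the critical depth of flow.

y_c = 0.358 m

At critical depth, Q² T / (g A³) = 1, i.e. A³/T = Q²/g = 0.935²/9.81 = 0.08912.
Trying y = 0.445 m: A³/T = 0.1922 — too large.
Trying y = 0.262 m: A³/T = 0.03034 — too small.
Trying y = 0.358 m: A³/T = 0.08881 — matches.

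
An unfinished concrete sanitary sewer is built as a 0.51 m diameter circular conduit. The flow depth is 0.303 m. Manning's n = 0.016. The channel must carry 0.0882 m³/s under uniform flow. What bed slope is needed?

For a circular section of diameter D = 0.51 m at depth y = 0.303 m, the central angle is θ = 2 arccos(1 − 2y/D) = 3.52 rad. Then A = (D²/8)(θ − sin θ) = 0.1265 m² and P = Dθ/2 = 0.8977 m.
Hydraulic radius R = A/P = 0.1265/0.8977 = 0.1409 m.
From Manning's equation, S = [nQ / (1 A R^(2/3))]² = [0.016 × 0.0882 / (1 × 0.1265 × 0.1409^(2/3))]² = 0.0017.

S = 0.0017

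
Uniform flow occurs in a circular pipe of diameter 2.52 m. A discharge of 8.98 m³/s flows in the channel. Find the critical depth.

At critical depth, Q² T / (g A³) = 1, i.e. A³/T = Q²/g = 8.98²/9.81 = 8.22.
Trying y = 1.61 m: A³/T = 15.73 — over.
Trying y = 1.36 m: A³/T = 8.239 — matches.

y_c = 1.36 m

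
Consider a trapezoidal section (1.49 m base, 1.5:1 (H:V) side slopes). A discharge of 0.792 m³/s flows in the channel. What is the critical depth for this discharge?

At critical depth, Q² T / (g A³) = 1, i.e. A³/T = Q²/g = 0.792²/9.81 = 0.06394.
Try y = 0.216 m: A³/T = 0.02814 — low.
Try y = 0.339 m: A³/T = 0.124 — high.
Try y = 0.278 m: A³/T = 0.06411 — ≈ 0.06394.

y_c = 0.278 m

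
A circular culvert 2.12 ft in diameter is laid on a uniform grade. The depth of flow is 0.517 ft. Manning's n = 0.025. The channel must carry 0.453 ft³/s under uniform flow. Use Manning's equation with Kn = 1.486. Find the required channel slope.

For a circular section of diameter D = 2.12 ft at depth y = 0.517 ft, the central angle is θ = 2 arccos(1 − 2y/D) = 2.066 rad. Then A = (D²/8)(θ − sin θ) = 0.6663 ft² and P = Dθ/2 = 2.19 ft.
Hydraulic radius R = A/P = 0.6663/2.19 = 0.3043 ft.
From Manning's equation, S = [nQ / (1.486 A R^(2/3))]² = [0.025 × 0.453 / (1.486 × 0.6663 × 0.3043^(2/3))]² = 0.000639.

S = 0.000639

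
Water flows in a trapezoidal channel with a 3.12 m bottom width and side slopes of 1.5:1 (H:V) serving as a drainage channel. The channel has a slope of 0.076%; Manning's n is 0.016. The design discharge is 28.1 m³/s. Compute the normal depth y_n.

Manning's equation rearranged: A R^(2/3) = nQ / (1·√S) = 0.016 × 28.1 / (√0.00076) = 16.31.
At y = 1.9 m: A R^(2/3) = 12.36 — low.
At y = 2.75 m: A R^(2/3) = 26.44 — high.
At y = 2.18 m: A R^(2/3) = 16.33 — ≈ 16.31.

y_n = 2.18 m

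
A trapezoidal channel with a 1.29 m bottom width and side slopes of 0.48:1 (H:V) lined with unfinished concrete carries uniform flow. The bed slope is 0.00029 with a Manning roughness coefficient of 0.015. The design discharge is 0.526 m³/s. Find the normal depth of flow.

Manning's equation rearranged: A R^(2/3) = nQ / (1·√S) = 0.015 × 0.526 / (√0.00029) = 0.4633.
At y = 0.729 m: A R^(2/3) = 0.6611 — too large.
At y = 0.458 m: A R^(2/3) = 0.3098 — too small.
At y = 0.587 m: A R^(2/3) = 0.4634 — matches.

y_n = 0.587 m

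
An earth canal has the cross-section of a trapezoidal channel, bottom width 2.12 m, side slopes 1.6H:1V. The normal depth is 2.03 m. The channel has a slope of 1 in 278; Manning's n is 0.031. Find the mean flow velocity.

With bottom width b = 2.12 m and side slope z = 1.6: A = (b + zy)y = (2.12 + 1.6×2.03)×2.03 = 10.9 m²; P = b + 2y√(1+z²) = 2.12 + 2×2.03×1.887 = 9.78 m.
Hydraulic radius R = A/P = 10.9/9.78 = 1.114 m.
From Manning's equation, V = (1/n) R^(2/3) S^(1/2) = (1/0.031) × 1.114^(2/3) × 0.003597^(1/2) = 2.08 m/s.

V = 2.08 m/s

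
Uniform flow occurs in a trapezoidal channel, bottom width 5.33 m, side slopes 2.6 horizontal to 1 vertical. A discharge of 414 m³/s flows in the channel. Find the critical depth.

y_c = 4.62 m

At critical depth, Q² T / (g A³) = 1, i.e. A³/T = Q²/g = 414²/9.81 = 17470.
Trying y = 5.64 m: A³/T = 41370 — over.
Trying y = 3.44 m: A³/T = 5099 — short.
Trying y = 4.62 m: A³/T = 17520 — matches.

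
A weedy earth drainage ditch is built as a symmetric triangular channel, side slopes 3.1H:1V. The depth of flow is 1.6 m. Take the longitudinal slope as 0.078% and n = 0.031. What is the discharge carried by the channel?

Q = 5.96 m³/s

For a triangular section with side slope z = 3.1: A = zy² = 3.1×1.6² = 7.936 m²; P = 2y√(1+z²) = 2×1.6×3.257 = 10.42 m.
Hydraulic radius R = A/P = 7.936/10.42 = 0.7614 m.
Manning's equation: Q = (1/n) A R^(2/3) S^(1/2) = (1/0.031) × 7.936 × 0.7614^(2/3) × 0.00078^(1/2) = 5.96 m³/s.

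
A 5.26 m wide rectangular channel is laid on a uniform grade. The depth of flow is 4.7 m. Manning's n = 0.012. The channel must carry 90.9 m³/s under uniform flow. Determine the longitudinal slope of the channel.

S = 0.00097

Flow area A = b·y = 5.26 × 4.7 = 24.72 m². Wetted perimeter P = b + 2y = 5.26 + 2×4.7 = 14.66 m.
Hydraulic radius R = A/P = 24.72/14.66 = 1.686 m.
From Manning's equation, S = [nQ / (1 A R^(2/3))]² = [0.012 × 90.9 / (1 × 24.72 × 1.686^(2/3))]² = 0.00097.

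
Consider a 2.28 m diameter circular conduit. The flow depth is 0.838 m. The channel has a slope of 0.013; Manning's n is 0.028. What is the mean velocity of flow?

For a circular section of diameter D = 2.28 m at depth y = 0.838 m, the central angle is θ = 2 arccos(1 − 2y/D) = 2.605 rad. Then A = (D²/8)(θ − sin θ) = 1.361 m² and P = Dθ/2 = 2.97 m.
Hydraulic radius R = A/P = 1.361/2.97 = 0.4582 m.
From Manning's equation, V = (1/n) R^(2/3) S^(1/2) = (1/0.028) × 0.4582^(2/3) × 0.013^(1/2) = 2.42 m/s.

V = 2.42 m/s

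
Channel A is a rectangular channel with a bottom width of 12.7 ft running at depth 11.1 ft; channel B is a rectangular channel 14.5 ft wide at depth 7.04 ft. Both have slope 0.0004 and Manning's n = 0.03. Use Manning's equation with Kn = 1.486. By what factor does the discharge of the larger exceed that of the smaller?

1.5

Channel A: Flow area A = b·y = 12.7 × 11.1 = 141 ft². Wetted perimeter P = b + 2y = 12.7 + 2×11.1 = 34.9 ft. Hydraulic radius R = A/P = 141/34.9 = 4.039 ft. Q_A = (1.486/0.03)·141·4.039^(2/3)·√0.0004 = 354.2 ft³/s.
Channel B: Flow area A = b·y = 14.5 × 7.04 = 102.1 ft². Wetted perimeter P = b + 2y = 14.5 + 2×7.04 = 28.58 ft. Hydraulic radius R = A/P = 102.1/28.58 = 3.572 ft. Q_B = (1.486/0.03)·102.1·3.572^(2/3)·√0.0004 = 236.3 ft³/s.
The larger discharge is 354.2 ft³/s and the smaller is 236.3 ft³/s; the ratio is 1.5.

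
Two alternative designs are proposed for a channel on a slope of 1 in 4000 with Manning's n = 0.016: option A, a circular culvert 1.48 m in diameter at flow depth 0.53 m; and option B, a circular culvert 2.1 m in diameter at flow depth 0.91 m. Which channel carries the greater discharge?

Channel A: For a circular section of diameter D = 1.48 m at depth y = 0.53 m, the central angle is θ = 2 arccos(1 − 2y/D) = 2.566 rad. Then A = (D²/8)(θ − sin θ) = 0.5536 m² and P = Dθ/2 = 1.899 m. Hydraulic radius R = A/P = 0.5536/1.899 = 0.2915 m. Q_A = (1/0.016)·0.5536·0.2915^(2/3)·√0.00025 = 0.2405 m³/s.
Channel B: For a circular section of diameter D = 2.1 m at depth y = 0.91 m, the central angle is θ = 2 arccos(1 − 2y/D) = 2.874 rad. Then A = (D²/8)(θ − sin θ) = 1.439 m² and P = Dθ/2 = 3.018 m. Hydraulic radius R = A/P = 1.439/3.018 = 0.4767 m. Q_B = (1/0.016)·1.439·0.4767^(2/3)·√0.00025 = 0.8676 m³/s.
Q_A = 0.2405 m³/s vs Q_B = 0.8676 m³/s, so channel B carries more.

channel B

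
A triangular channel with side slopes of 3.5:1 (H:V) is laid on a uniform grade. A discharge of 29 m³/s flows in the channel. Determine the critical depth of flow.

y_c = 1.7 m

At critical depth, Q² T / (g A³) = 1, i.e. A³/T = Q²/g = 29²/9.81 = 85.73.
Trying y = 1.49 m: A³/T = 44.98 — too small.
Trying y = 2.17 m: A³/T = 294.7 — too large.
Trying y = 1.7 m: A³/T = 86.97 — matches.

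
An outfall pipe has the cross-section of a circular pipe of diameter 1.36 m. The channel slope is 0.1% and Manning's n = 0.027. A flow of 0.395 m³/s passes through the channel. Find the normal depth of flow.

Manning's equation rearranged: A R^(2/3) = nQ / (1·√S) = 0.027 × 0.395 / (√0.001) = 0.3373.
Try y = 0.716 m: A R^(2/3) = 0.3858 — over.
Try y = 0.54 m: A R^(2/3) = 0.2353 — short.
Try y = 0.661 m: A R^(2/3) = 0.3371 — ≈ 0.3373.

y_n = 0.661 m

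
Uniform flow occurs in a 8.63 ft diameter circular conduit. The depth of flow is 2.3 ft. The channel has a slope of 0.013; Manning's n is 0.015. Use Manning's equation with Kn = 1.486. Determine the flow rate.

For a circular section of diameter D = 8.63 ft at depth y = 2.3 ft, the central angle is θ = 2 arccos(1 − 2y/D) = 2.17 rad. Then A = (D²/8)(θ − sin θ) = 12.51 ft² and P = Dθ/2 = 9.363 ft.
Hydraulic radius R = A/P = 12.51/9.363 = 1.336 ft.
Manning's equation: Q = (1.486/n) A R^(2/3) S^(1/2) = (1.486/0.015) × 12.51 × 1.336^(2/3) × 0.013^(1/2) = 171 ft³/s.

Q = 171 ft³/s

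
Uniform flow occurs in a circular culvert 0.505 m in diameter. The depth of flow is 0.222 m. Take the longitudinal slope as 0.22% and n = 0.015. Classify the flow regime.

subcritical

For a circular section of diameter D = 0.505 m at depth y = 0.222 m, the central angle is θ = 2 arccos(1 − 2y/D) = 2.899 rad. Then A = (D²/8)(θ − sin θ) = 0.08478 m² and P = Dθ/2 = 0.7321 m.
Hydraulic radius R = A/P = 0.08478/0.7321 = 0.1158 m.
V = (1/n) R^(2/3) √S = (1/0.015) × 0.1158^(2/3) × √0.0022 = 0.7429 m/s. Hydraulic depth D_h = A/T = 0.08478/0.5013 = 0.1691 m.
Froude number Fr = V/√(g·D_h) = 0.7429/√(9.81×0.1691) = 0.577, which is less than 1, so the flow is subcritical.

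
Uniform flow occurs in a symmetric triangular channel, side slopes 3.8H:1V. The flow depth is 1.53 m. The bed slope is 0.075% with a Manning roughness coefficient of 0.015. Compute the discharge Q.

Q = 13.3 m³/s

For a triangular section with side slope z = 3.8: A = zy² = 3.8×1.53² = 8.895 m²; P = 2y√(1+z²) = 2×1.53×3.929 = 12.02 m.
Hydraulic radius R = A/P = 8.895/12.02 = 0.7398 m.
Manning's equation: Q = (1/n) A R^(2/3) S^(1/2) = (1/0.015) × 8.895 × 0.7398^(2/3) × 0.00075^(1/2) = 13.3 m³/s.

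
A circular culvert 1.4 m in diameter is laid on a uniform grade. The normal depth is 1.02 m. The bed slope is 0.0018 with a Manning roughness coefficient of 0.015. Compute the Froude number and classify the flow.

For a circular section of diameter D = 1.4 m at depth y = 1.02 m, the central angle is θ = 2 arccos(1 − 2y/D) = 4.091 rad. Then A = (D²/8)(θ − sin θ) = 1.202 m² and P = Dθ/2 = 2.864 m.
Hydraulic radius R = A/P = 1.202/2.864 = 0.4196 m.
V = (1/n) R^(2/3) √S = (1/0.015) × 0.4196^(2/3) × √0.0018 = 1.585 m/s. Hydraulic depth D_h = A/T = 1.202/1.245 = 0.965 m.
Froude number Fr = V/√(g·D_h) = 1.585/√(9.81×0.965) = 0.515, which is less than 1, so the flow is subcritical.

subcritical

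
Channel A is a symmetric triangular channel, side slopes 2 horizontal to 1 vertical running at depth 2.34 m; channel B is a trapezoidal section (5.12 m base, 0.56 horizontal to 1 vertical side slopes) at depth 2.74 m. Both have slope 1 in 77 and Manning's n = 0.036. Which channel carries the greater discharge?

channel B

Channel A: For a triangular section with side slope z = 2: A = zy² = 2×2.34² = 10.95 m²; P = 2y√(1+z²) = 2×2.34×2.236 = 10.46 m. Hydraulic radius R = A/P = 10.95/10.46 = 1.046 m. Q_A = (1/0.036)·10.95·1.046^(2/3)·√0.01299 = 35.73 m³/s.
Channel B: With bottom width b = 5.12 m and side slope z = 0.56: A = (b + zy)y = (5.12 + 0.56×2.74)×2.74 = 18.23 m²; P = b + 2y√(1+z²) = 5.12 + 2×2.74×1.146 = 11.4 m. Hydraulic radius R = A/P = 18.23/11.4 = 1.599 m. Q_B = (1/0.036)·18.23·1.599^(2/3)·√0.01299 = 78.93 m³/s.
Q_A = 35.73 m³/s vs Q_B = 78.93 m³/s, so channel B carries more.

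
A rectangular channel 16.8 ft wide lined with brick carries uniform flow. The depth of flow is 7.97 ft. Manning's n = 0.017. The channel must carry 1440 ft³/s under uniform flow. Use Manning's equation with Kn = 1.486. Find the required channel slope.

Flow area A = b·y = 16.8 × 7.97 = 133.9 ft². Wetted perimeter P = b + 2y = 16.8 + 2×7.97 = 32.74 ft.
Hydraulic radius R = A/P = 133.9/32.74 = 4.09 ft.
From Manning's equation, S = [nQ / (1.486 A R^(2/3))]² = [0.017 × 1440 / (1.486 × 133.9 × 4.09^(2/3))]² = 0.00231.

S = 0.00231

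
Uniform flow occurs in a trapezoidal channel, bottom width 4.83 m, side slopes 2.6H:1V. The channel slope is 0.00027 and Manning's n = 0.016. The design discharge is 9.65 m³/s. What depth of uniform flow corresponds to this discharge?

y_n = 1.27 m

Manning's equation rearranged: A R^(2/3) = nQ / (1·√S) = 0.016 × 9.65 / (√0.00027) = 9.396.
Try y = 1.13 m: A R^(2/3) = 7.495 — low.
Try y = 1.27 m: A R^(2/3) = 9.394 — close enough.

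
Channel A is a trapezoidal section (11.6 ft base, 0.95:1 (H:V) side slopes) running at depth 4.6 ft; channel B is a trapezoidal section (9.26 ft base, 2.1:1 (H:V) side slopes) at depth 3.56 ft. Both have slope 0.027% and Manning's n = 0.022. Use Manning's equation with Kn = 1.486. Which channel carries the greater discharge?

channel A

Channel A: With bottom width b = 11.6 ft and side slope z = 0.95: A = (b + zy)y = (11.6 + 0.95×4.6)×4.6 = 73.46 ft²; P = b + 2y√(1+z²) = 11.6 + 2×4.6×1.379 = 24.29 ft. Hydraulic radius R = A/P = 73.46/24.29 = 3.024 ft. Q_A = (1.486/0.022)·73.46·3.024^(2/3)·√0.00027 = 170.5 ft³/s.
Channel B: With bottom width b = 9.26 ft and side slope z = 2.1: A = (b + zy)y = (9.26 + 2.1×3.56)×3.56 = 59.58 ft²; P = b + 2y√(1+z²) = 9.26 + 2×3.56×2.326 = 25.82 ft. Hydraulic radius R = A/P = 59.58/25.82 = 2.307 ft. Q_B = (1.486/0.022)·59.58·2.307^(2/3)·√0.00027 = 115.5 ft³/s.
Q_A = 170.5 ft³/s vs Q_B = 115.5 ft³/s, so channel A carries more.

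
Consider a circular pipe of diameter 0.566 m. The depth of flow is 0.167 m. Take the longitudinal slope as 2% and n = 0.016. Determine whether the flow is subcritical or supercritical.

supercritical

For a circular section of diameter D = 0.566 m at depth y = 0.167 m, the central angle is θ = 2 arccos(1 − 2y/D) = 2.297 rad. Then A = (D²/8)(θ − sin θ) = 0.06204 m² and P = Dθ/2 = 0.65 m.
Hydraulic radius R = A/P = 0.06204/0.65 = 0.09544 m.
V = (1/n) R^(2/3) √S = (1/0.016) × 0.09544^(2/3) × √0.02 = 1.846 m/s. Hydraulic depth D_h = A/T = 0.06204/0.5163 = 0.1202 m.
Froude number Fr = V/√(g·D_h) = 1.846/√(9.81×0.1202) = 1.7, which is greater than 1, so the flow is supercritical.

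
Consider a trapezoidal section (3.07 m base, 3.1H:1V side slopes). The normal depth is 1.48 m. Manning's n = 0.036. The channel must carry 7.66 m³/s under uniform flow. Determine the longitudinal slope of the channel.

With bottom width b = 3.07 m and side slope z = 3.1: A = (b + zy)y = (3.07 + 3.1×1.48)×1.48 = 11.33 m²; P = b + 2y√(1+z²) = 3.07 + 2×1.48×3.257 = 12.71 m.
Hydraulic radius R = A/P = 11.33/12.71 = 0.8916 m.
From Manning's equation, S = [nQ / (1 A R^(2/3))]² = [0.036 × 7.66 / (1 × 11.33 × 0.8916^(2/3))]² = 0.00069.

S = 0.00069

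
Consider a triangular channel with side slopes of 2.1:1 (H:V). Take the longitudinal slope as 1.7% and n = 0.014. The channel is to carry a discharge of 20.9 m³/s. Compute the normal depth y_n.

y_n = 1.25 m

Manning's equation rearranged: A R^(2/3) = nQ / (1·√S) = 0.014 × 20.9 / (√0.017) = 2.244.
Trying y = 1.38 m: A R^(2/3) = 2.917 — over.
Trying y = 1 m: A R^(2/3) = 1.236 — short.
Trying y = 1.25 m: A R^(2/3) = 2.241 — matches.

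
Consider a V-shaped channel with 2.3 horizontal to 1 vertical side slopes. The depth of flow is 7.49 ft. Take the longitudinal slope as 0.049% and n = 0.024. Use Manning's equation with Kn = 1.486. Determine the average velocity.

For a triangular section with side slope z = 2.3: A = zy² = 2.3×7.49² = 129 ft²; P = 2y√(1+z²) = 2×7.49×2.508 = 37.57 ft.
Hydraulic radius R = A/P = 129/37.57 = 3.434 ft.
From Manning's equation, V = (1.486/n) R^(2/3) S^(1/2) = (1.486/0.024) × 3.434^(2/3) × 0.00049^(1/2) = 3.12 ft/s.

V = 3.12 ft/s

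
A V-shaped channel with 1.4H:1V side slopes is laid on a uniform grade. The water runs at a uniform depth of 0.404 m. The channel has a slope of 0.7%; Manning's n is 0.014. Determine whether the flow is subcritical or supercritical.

For a triangular section with side slope z = 1.4: A = zy² = 1.4×0.404² = 0.2285 m²; P = 2y√(1+z²) = 2×0.404×1.72 = 1.39 m.
Hydraulic radius R = A/P = 0.2285/1.39 = 0.1644 m.
V = (1/n) R^(2/3) √S = (1/0.014) × 0.1644^(2/3) × √0.007 = 1.793 m/s. Hydraulic depth D_h = A/T = 0.2285/1.131 = 0.202 m.
Froude number Fr = V/√(g·D_h) = 1.793/√(9.81×0.202) = 1.27, which is greater than 1, so the flow is supercritical.

supercritical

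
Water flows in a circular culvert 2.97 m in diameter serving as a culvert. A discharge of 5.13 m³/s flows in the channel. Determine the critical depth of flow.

y_c = 0.966 m

At critical depth, Q² T / (g A³) = 1, i.e. A³/T = Q²/g = 5.13²/9.81 = 2.683.
Trying y = 1.19 m: A³/T = 5.994 — over.
Trying y = 0.966 m: A³/T = 2.683 — matches.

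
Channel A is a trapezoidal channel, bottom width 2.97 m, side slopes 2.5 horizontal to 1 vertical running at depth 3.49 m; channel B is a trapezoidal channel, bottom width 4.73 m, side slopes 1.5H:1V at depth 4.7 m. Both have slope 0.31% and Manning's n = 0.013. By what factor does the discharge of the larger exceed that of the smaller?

1.67

Channel A: With bottom width b = 2.97 m and side slope z = 2.5: A = (b + zy)y = (2.97 + 2.5×3.49)×3.49 = 40.82 m²; P = b + 2y√(1+z²) = 2.97 + 2×3.49×2.693 = 21.76 m. Hydraulic radius R = A/P = 40.82/21.76 = 1.875 m. Q_A = (1/0.013)·40.82·1.875^(2/3)·√0.0031 = 265.8 m³/s.
Channel B: With bottom width b = 4.73 m and side slope z = 1.5: A = (b + zy)y = (4.73 + 1.5×4.7)×4.7 = 55.37 m²; P = b + 2y√(1+z²) = 4.73 + 2×4.7×1.803 = 21.68 m. Hydraulic radius R = A/P = 55.37/21.68 = 2.554 m. Q_B = (1/0.013)·55.37·2.554^(2/3)·√0.0031 = 443.1 m³/s.
The larger discharge is 443.1 m³/s and the smaller is 265.8 m³/s; the ratio is 1.67.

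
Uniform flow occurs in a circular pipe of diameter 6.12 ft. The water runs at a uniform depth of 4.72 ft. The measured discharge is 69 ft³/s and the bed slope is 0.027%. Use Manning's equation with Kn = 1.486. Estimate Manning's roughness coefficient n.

For a circular section of diameter D = 6.12 ft at depth y = 4.72 ft, the central angle is θ = 2 arccos(1 − 2y/D) = 4.288 rad. Then A = (D²/8)(θ − sin θ) = 24.34 ft² and P = Dθ/2 = 13.12 ft.
Hydraulic radius R = A/P = 24.34/13.12 = 1.855 ft.
Rearranging Manning's equation: n = (1.486/Q) A R^(2/3) S^(1/2) = (1.486/69) × 24.34 × 1.855^(2/3) × √0.00027 = 0.013.

n = 0.013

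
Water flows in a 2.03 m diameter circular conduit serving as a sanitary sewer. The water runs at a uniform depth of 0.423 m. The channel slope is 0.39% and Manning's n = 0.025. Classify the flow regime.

subcritical

For a circular section of diameter D = 2.03 m at depth y = 0.423 m, the central angle is θ = 2 arccos(1 − 2y/D) = 1.896 rad. Then A = (D²/8)(θ − sin θ) = 0.4886 m² and P = Dθ/2 = 1.925 m.
Hydraulic radius R = A/P = 0.4886/1.925 = 0.2539 m.
V = (1/n) R^(2/3) √S = (1/0.025) × 0.2539^(2/3) × √0.0039 = 1.002 m/s. Hydraulic depth D_h = A/T = 0.4886/1.649 = 0.2963 m.
Froude number Fr = V/√(g·D_h) = 1.002/√(9.81×0.2963) = 0.587, which is less than 1, so the flow is subcritical.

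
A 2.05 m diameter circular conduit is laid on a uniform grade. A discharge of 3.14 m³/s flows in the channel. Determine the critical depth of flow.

At critical depth, Q² T / (g A³) = 1, i.e. A³/T = Q²/g = 3.14²/9.81 = 1.005.
Trying y = 0.578 m: A³/T = 0.2416 — short.
Trying y = 0.928 m: A³/T = 1.499 — over.
Trying y = 0.836 m: A³/T = 1.005 — ≈ 1.005.

y_c = 0.836 m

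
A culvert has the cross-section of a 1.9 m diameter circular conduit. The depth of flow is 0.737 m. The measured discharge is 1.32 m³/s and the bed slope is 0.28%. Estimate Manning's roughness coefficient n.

For a circular section of diameter D = 1.9 m at depth y = 0.737 m, the central angle is θ = 2 arccos(1 − 2y/D) = 2.689 rad. Then A = (D²/8)(θ − sin θ) = 1.016 m² and P = Dθ/2 = 2.555 m.
Hydraulic radius R = A/P = 1.016/2.555 = 0.3978 m.
Rearranging Manning's equation: n = (1/Q) A R^(2/3) S^(1/2) = (1/1.32) × 1.016 × 0.3978^(2/3) × √0.0028 = 0.022.

n = 0.022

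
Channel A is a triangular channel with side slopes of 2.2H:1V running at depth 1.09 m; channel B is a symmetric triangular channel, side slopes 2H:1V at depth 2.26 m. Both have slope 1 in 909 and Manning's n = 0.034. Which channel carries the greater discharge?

Channel A: For a triangular section with side slope z = 2.2: A = zy² = 2.2×1.09² = 2.614 m²; P = 2y√(1+z²) = 2×1.09×2.417 = 5.268 m. Hydraulic radius R = A/P = 2.614/5.268 = 0.4961 m. Q_A = (1/0.034)·2.614·0.4961^(2/3)·√0.0011 = 1.598 m³/s.
Channel B: For a triangular section with side slope z = 2: A = zy² = 2×2.26² = 10.22 m²; P = 2y√(1+z²) = 2×2.26×2.236 = 10.11 m. Hydraulic radius R = A/P = 10.22/10.11 = 1.011 m. Q_B = (1/0.034)·10.22·1.011^(2/3)·√0.0011 = 10.04 m³/s.
Q_A = 1.598 m³/s vs Q_B = 10.04 m³/s, so channel B carries more.

channel B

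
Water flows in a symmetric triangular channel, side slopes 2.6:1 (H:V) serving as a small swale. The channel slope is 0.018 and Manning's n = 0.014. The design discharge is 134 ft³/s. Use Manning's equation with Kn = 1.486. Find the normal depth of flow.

y_n = 1.96 ft

Manning's equation rearranged: A R^(2/3) = nQ / (1.486·√S) = 0.014 × 134 / (1.486 × √0.018) = 9.41.
At y = 2.23 ft: A R^(2/3) = 13.28 — over.
At y = 1.67 ft: A R^(2/3) = 6.141 — short.
At y = 1.96 ft: A R^(2/3) = 9.412 — ≈ 9.41.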